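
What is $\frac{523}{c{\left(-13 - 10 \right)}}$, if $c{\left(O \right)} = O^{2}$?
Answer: $\frac{523}{529} \approx 0.98866$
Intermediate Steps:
$\frac{523}{c{\left(-13 - 10 \right)}} = \frac{523}{\left(-13 - 10\right)^{2}} = \frac{523}{\left(-23\right)^{2}} = \frac{523}{529}$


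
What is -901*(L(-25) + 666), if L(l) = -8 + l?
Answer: -570333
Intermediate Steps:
-901*(L(-25) + 666) = -901*((-8 - 25) + 666) = -901*(-33 + 666) = -901*633 = -570333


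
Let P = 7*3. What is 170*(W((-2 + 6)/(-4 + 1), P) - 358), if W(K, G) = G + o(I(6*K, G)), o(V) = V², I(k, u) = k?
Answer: -46410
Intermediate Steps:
P = 21
W(K, G) = G + 36*K² (W(K, G) = G + (6*K)² = G + 36*K²)
170*(W((-2 + 6)/(-4 + 1), P) - 358) = 170*((21 + 36*((-2 + 6)/(-4 + 1))²) - 358) = 170*((21 + 36*(4/(-3))²) - 358) = 170*((21 + 36*(4*(-⅓))²) - 358) = 170*((21 + 36*(-4/3)²) - 358) = 170*((21 + 36*(16/9)) - 358) = 170*((21 + 64) - 358) = 170*(85 - 358) = 170*(-273) = -46410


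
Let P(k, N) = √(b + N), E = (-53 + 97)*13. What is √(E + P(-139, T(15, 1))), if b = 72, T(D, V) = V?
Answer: √(572 + √73) ≈ 24.094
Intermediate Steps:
E = 572 (E = 44*13 = 572)
P(k, N) = √(72 + N)
√(E + P(-139, T(15, 1))) = √(572 + √(72 + 1)) = √(572 + √73)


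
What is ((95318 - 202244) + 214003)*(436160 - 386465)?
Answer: 5321191515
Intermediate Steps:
((95318 - 202244) + 214003)*(436160 - 386465) = (-106926 + 214003)*49695 = 107077*49695 = 5321191515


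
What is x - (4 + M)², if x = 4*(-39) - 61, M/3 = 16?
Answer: -2921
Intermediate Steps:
M = 48 (M = 3*16 = 48)
x = -217 (x = -156 - 61 = -217)
x - (4 + M)² = -217 - (4 + 48)² = -217 - 1*52² = -217 - 1*2704 = -217 - 2704 = -2921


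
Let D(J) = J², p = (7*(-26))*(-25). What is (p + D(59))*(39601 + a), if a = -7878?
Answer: 254767413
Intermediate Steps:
p = 4550 (p = -182*(-25) = 4550)
(p + D(59))*(39601 + a) = (4550 + 59²)*(39601 - 7878) = (4550 + 3481)*31723 = 8031*31723 = 254767413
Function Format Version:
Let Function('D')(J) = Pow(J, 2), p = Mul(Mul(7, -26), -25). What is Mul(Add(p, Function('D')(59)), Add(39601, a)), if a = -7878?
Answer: 254767413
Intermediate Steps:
p = 4550 (p = Mul(-182, -25) = 4550)
Mul(Add(p, Function('D')(59)), Add(39601, a)) = Mul(Add(4550, Pow(59, 2)), Add(39601, -7878)) = Mul(Add(4550, 3481), 31723) = Mul(8031, 31723) = 254767413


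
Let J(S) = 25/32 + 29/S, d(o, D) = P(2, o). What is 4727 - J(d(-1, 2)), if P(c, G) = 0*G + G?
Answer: 152167/32 ≈ 4755.2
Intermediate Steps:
P(c, G) = G (P(c, G) = 0 + G = G)
d(o, D) = o
J(S) = 25/32 + 29/S (J(S) = 25*(1/32) + 29/S = 25/32 + 29/S)
4727 - J(d(-1, 2)) = 4727 - (25/32 + 29/(-1)) = 4727 - (25/32 + 29*(-1)) = 4727 - (25/32 - 29) = 4727 - 1*(-903/32) = 4727 + 903/32 = 152167/32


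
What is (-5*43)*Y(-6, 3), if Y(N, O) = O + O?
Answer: -1290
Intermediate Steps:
Y(N, O) = 2*O
(-5*43)*Y(-6, 3) = (-5*43)*(2*3) = -215*6 = -1290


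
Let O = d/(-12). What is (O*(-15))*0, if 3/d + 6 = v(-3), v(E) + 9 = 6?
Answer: 0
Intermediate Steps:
v(E) = -3 (v(E) = -9 + 6 = -3)
d = -1/3 (d = 3/(-6 - 3) = 3/(-9) = 3*(-1/9) = -1/3 ≈ -0.33333)
O = 1/36 (O = -1/3/(-12) = -1/3*(-1/12) = 1/36 ≈ 0.027778)
(O*(-15))*0 = ((1/36)*(-15))*0 = -5/12*0 = 0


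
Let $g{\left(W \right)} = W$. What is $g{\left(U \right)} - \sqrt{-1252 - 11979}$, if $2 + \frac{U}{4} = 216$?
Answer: $856 - i \sqrt{13231} \approx 856.0 - 115.03 i$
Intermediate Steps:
$U = 856$ ($U = -8 + 4 \cdot 216 = -8 + 864 = 856$)
$g{\left(U \right)} - \sqrt{-1252 - 11979} = 856 - \sqrt{-1252 - 11979} = 856 - \sqrt{-13231} = 856 - i \sqrt{13231}$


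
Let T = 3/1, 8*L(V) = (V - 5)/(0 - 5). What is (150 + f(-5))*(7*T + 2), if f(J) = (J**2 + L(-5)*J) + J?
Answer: 15525/4 ≈ 3881.3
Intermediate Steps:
L(V) = 1/8 - V/40 (L(V) = ((V - 5)/(0 - 5))/8 = ((-5 + V)/(-5))/8 = ((-5 + V)*(-1/5))/8 = (1 - V/5)/8 = 1/8 - V/40)
T = 3 (T = 3*1 = 3)
f(J) = J**2 + 5*J/4 (f(J) = (J**2 + (1/8 - 1/40*(-5))*J) + J = (J**2 + (1/8 + 1/8)*J) + J = (J**2 + J/4) + J = J**2 + 5*J/4)
(150 + f(-5))*(7*T + 2) = (150 + (1/4)*(-5)*(5 + 4*(-5)))*(7*3 + 2) = (150 + (1/4)*(-5)*(5 - 20))*(21 + 2) = (150 + (1/4)*(-5)*(-15))*23 = (150 + 75/4)*23 = (675/4)*23 = 15525/4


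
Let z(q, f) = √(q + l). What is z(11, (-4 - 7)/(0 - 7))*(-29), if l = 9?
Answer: -58*√5 ≈ -129.69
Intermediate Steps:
z(q, f) = √(9 + q) (z(q, f) = √(q + 9) = √(9 + q))
z(11, (-4 - 7)/(0 - 7))*(-29) = √(9 + 11)*(-29) = √20*(-29) = (2*√5)*(-29) = -58*√5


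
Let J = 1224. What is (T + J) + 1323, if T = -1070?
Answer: 1477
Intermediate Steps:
(T + J) + 1323 = (-1070 + 1224) + 1323 = 154 + 1323 = 1477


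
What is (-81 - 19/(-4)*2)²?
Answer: 20449/4 ≈ 5112.3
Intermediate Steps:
(-81 - 19/(-4)*2)² = (-81 - 19*(-¼)*2)² = (-81 + (19/4)*2)² = (-81 + 19/2)² = (-143/2)² = 20449/4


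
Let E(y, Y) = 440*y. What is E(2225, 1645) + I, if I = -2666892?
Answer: -1687892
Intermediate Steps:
E(2225, 1645) + I = 440*2225 - 2666892 = 979000 - 2666892 = -1687892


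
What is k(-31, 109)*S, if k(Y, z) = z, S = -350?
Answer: -38150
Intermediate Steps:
k(-31, 109)*S = 109*(-350) = -38150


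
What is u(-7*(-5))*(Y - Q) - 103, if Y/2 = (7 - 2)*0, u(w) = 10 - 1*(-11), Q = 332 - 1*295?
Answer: -880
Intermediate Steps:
Q = 37 (Q = 332 - 295 = 37)
u(w) = 21 (u(w) = 10 + 11 = 21)
Y = 0 (Y = 2*((7 - 2)*0) = 2*(5*0) = 2*0 = 0)
u(-7*(-5))*(Y - Q) - 103 = 21*(0 - 1*37) - 103 = 21*(0 - 37) - 103 = 21*(-37) - 103 = -777 - 103 = -880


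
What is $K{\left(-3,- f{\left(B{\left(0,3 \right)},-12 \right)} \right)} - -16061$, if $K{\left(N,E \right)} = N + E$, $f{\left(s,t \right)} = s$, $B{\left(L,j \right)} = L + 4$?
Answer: $16054$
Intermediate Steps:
$B{\left(L,j \right)} = 4 + L$
$K{\left(N,E \right)} = E + N$
$K{\left(-3,- f{\left(B{\left(0,3 \right)},-12 \right)} \right)} - -16061 = \left(- (4 + 0) - 3\right) - -16061 = \left(\left(-1\right) 4 - 3\right) + 16061 = \left(-4 - 3\right) + 16061 = -7 + 16061 = 16054$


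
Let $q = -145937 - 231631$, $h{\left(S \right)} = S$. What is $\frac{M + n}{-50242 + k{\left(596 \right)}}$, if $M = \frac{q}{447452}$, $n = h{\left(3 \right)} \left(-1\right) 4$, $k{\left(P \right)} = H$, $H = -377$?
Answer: $\frac{478916}{1887464399} \approx 0.00025374$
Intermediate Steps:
$q = -377568$ ($q = -145937 - 231631 = -377568$)
$k{\left(P \right)} = -377$
$n = -12$ ($n = 3 \left(-1\right) 4 = \left(-3\right) 4 = -12$)
$M = - \frac{94392}{111863}$ ($M = - \frac{377568}{447452} = \left(-377568\right) \frac{1}{447452} = - \frac{94392}{111863} \approx -0.84382$)
$\frac{M + n}{-50242 + k{\left(596 \right)}} = \frac{- \frac{94392}{111863} - 12}{-50242 - 377} = - \frac{1436748}{111863 \left(-50619\right)} = \left(- \frac{1436748}{111863}\right) \left(- \frac{1}{50619}\right) = \frac{478916}{1887464399}$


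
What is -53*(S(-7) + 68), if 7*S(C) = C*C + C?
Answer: -3922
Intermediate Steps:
S(C) = C/7 + C²/7 (S(C) = (C*C + C)/7 = (C² + C)/7 = (C + C²)/7 = C/7 + C²/7)
-53*(S(-7) + 68) = -53*((⅐)*(-7)*(1 - 7) + 68) = -53*((⅐)*(-7)*(-6) + 68) = -53*(6 + 68) = -53*74 = -3922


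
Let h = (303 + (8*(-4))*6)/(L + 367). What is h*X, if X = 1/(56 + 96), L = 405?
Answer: 111/117344 ≈ 0.00094594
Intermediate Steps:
X = 1/152 ≈ 0.0065789
h = 111/772 (h = (303 + (8*(-4))*6)/(405 + 367) = (303 - 32*6)/772 = (303 - 192)*(1/772) = 111*(1/772) = 111/772 ≈ 0.14378)
h*X = (111/772)*(1/152) = 111/117344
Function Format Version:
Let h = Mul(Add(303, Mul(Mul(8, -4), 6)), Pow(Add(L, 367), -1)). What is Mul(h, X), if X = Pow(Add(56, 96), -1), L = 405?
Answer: Rational(111, 117344) ≈ 0.00094594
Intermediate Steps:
X = Rational(1, 152) (X = Pow(152, -1) = Rational(1, 152) ≈ 0.0065789)
h = Rational(111, 772) (h = Mul(Add(303, Mul(Mul(8, -4), 6)), Pow(Add(405, 367), -1)) = Mul(Add(303, Mul(-32, 6)), Pow(772, -1)) = Mul(Add(303, -192), Rational(1, 772)) = Mul(111, Rational(1, 772)) = Rational(111, 772) ≈ 0.14378)
Mul(h, X) = Mul(Rational(111, 772), Rational(1, 152)) = Rational(111, 117344)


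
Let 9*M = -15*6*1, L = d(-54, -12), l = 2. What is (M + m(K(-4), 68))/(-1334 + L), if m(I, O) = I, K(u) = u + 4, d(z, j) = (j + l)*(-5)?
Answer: 5/642 ≈ 0.0077882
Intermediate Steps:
d(z, j) = -10 - 5*j (d(z, j) = (j + 2)*(-5) = (2 + j)*(-5) = -10 - 5*j)
K(u) = 4 + u
L = 50 (L = -10 - 5*(-12) = -10 + 60 = 50)
M = -10 (M = (-15*6*1)/9 = (-90*1)/9 = (⅑)*(-90) = -10)
(M + m(K(-4), 68))/(-1334 + L) = (-10 + (4 - 4))/(-1334 + 50) = (-10 + 0)/(-1284) = -10*(-1/1284) = 5/642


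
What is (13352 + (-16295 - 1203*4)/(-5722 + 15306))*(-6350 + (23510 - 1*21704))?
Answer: -36336226924/599 ≈ -6.0662e+7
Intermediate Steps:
(13352 + (-16295 - 1203*4)/(-5722 + 15306))*(-6350 + (23510 - 1*21704)) = (13352 + (-16295 - 4812)/9584)*(-6350 + (23510 - 21704)) = (13352 - 21107*1/9584)*(-6350 + 1806) = (13352 - 21107/9584)*(-4544) = (127944461/9584)*(-4544) = -36336226924/599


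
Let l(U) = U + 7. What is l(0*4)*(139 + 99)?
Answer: 1666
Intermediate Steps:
l(U) = 7 + U
l(0*4)*(139 + 99) = (7 + 0*4)*(139 + 99) = (7 + 0)*238 = 7*238 = 1666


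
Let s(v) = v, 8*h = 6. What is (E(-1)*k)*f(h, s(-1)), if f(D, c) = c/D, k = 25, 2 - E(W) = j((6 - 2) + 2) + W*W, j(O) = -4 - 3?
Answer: -800/3 ≈ -266.67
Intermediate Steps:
h = ¾ (h = (⅛)*6 = ¾ ≈ 0.75000)
j(O) = -7
E(W) = 9 - W² (E(W) = 2 - (-7 + W*W) = 2 - (-7 + W²) = 2 + (7 - W²) = 9 - W²)
(E(-1)*k)*f(h, s(-1)) = ((9 - 1*(-1)²)*25)*(-1/¾) = ((9 - 1*1)*25)*(-1*4/3) = ((9 - 1)*25)*(-4/3) = (8*25)*(-4/3) = 200*(-4/3) = -800/3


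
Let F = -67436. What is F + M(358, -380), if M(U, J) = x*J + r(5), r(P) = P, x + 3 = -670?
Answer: 188309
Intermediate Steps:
x = -673 (x = -3 - 670 = -673)
M(U, J) = 5 - 673*J (M(U, J) = -673*J + 5 = 5 - 673*J)
F + M(358, -380) = -67436 + (5 - 673*(-380)) = -67436 + (5 + 255740) = -67436 + 255745 = 188309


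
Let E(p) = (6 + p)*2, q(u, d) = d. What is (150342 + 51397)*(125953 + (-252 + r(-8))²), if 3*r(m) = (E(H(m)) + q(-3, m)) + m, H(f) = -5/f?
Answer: 5517250366723/144 ≈ 3.8314e+10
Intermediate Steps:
E(p) = 12 + 2*p
r(m) = 4 - 10/(3*m) + 2*m/3 (r(m) = (((12 + 2*(-5/m)) + m) + m)/3 = (((12 - 10/m) + m) + m)/3 = ((12 + m - 10/m) + m)/3 = (12 - 10/m + 2*m)/3 = 4 - 10/(3*m) + 2*m/3)
(150342 + 51397)*(125953 + (-252 + r(-8))²) = (150342 + 51397)*(125953 + (-252 + (4 - 10/3/(-8) + (⅔)*(-8)))²) = 201739*(125953 + (-252 + (4 - 10/3*(-⅛) - 16/3))²) = 201739*(125953 + (-252 + (4 + 5/12 - 16/3))²) = 201739*(125953 + (-252 - 11/12)²) = 201739*(125953 + (-3035/12)²) = 201739*(125953 + 9211225/144) = 201739*(27348457/144) = 5517250366723/144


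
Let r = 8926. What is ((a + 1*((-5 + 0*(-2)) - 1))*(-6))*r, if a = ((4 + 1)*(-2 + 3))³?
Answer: -6373164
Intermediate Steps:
a = 125 (a = (5*1)³ = 5³ = 125)
((a + 1*((-5 + 0*(-2)) - 1))*(-6))*r = ((125 + 1*((-5 + 0*(-2)) - 1))*(-6))*8926 = ((125 + 1*((-5 + 0) - 1))*(-6))*8926 = ((125 + 1*(-5 - 1))*(-6))*8926 = ((125 + 1*(-6))*(-6))*8926 = ((125 - 6)*(-6))*8926 = (119*(-6))*8926 = -714*8926 = -6373164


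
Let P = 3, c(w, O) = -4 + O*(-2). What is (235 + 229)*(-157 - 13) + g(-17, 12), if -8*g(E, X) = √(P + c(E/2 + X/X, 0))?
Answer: -78880 - I/8 ≈ -78880.0 - 0.125*I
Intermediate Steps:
c(w, O) = -4 - 2*O
g(E, X) = -I/8 (g(E, X) = -√(3 + (-4 - 2*0))/8 = -√(3 + (-4 + 0))/8 = -√(3 - 4)/8 = -I/8)
(235 + 229)*(-157 - 13) + g(-17, 12) = (235 + 229)*(-157 - 13) - I/8 = 464*(-170) - I/8 = -78880 - I/8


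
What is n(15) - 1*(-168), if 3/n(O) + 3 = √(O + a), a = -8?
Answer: 327/2 - 3*√7/2 ≈ 159.53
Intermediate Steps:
n(O) = 3/(-3 + √(-8 + O)) (n(O) = 3/(-3 + √(O - 8)) = 3/(-3 + √(-8 + O)))
n(15) - 1*(-168) = 3/(-3 + √(-8 + 15)) - 1*(-168) = 3/(-3 + √7) + 168 = 168 + 3/(-3 + √7)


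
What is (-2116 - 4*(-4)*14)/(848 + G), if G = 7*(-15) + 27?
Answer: -86/35 ≈ -2.4571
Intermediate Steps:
G = -78 (G = -105 + 27 = -78)
(-2116 - 4*(-4)*14)/(848 + G) = (-2116 - 4*(-4)*14)/(848 - 78) = (-2116 + 16*14)/770 = (-2116 + 224)*(1/770) = -1892*1/770 = -86/35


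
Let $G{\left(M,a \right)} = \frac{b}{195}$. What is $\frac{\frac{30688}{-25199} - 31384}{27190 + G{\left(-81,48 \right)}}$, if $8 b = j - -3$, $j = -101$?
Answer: $- \frac{616883361120}{534424197049} \approx -1.1543$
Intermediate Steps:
$b = - \frac{49}{4}$ ($b = \frac{-101 - -3}{8} = \frac{-101 + 3}{8} = \frac{1}{8} \left(-98\right) = - \frac{49}{4} \approx -12.25$)
$G{\left(M,a \right)} = - \frac{49}{780}$ ($G{\left(M,a \right)} = - \frac{49}{4 \cdot 195} = \left(- \frac{49}{4}\right) \frac{1}{195} = - \frac{49}{780}$)
$\frac{\frac{30688}{-25199} - 31384}{27190 + G{\left(-81,48 \right)}} = \frac{\frac{30688}{-25199} - 31384}{27190 - \frac{49}{780}} = \frac{30688 \left(- \frac{1}{25199}\right) - 31384}{\frac{21208151}{780}} = \left(- \frac{30688}{25199} - 31384\right) \frac{780}{21208151} = \left(- \frac{790876104}{25199}\right) \frac{780}{21208151} = - \frac{616883361120}{534424197049}$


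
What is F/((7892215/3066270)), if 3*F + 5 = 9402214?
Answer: 1921980759362/1578443 ≈ 1.2176e+6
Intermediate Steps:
F = 9402209/3 (F = -5/3 + (⅓)*9402214 = -5/3 + 9402214/3 = 9402209/3 ≈ 3.1341e+6)
F/((7892215/3066270)) = 9402209/(3*((7892215/3066270))) = 9402209/(3*((7892215*(1/3066270)))) = 9402209/(3*(1578443/613254)) = (9402209/3)*(613254/1578443) = 1921980759362/1578443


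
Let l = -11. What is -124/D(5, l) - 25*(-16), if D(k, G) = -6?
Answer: 1262/3 ≈ 420.67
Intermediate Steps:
-124/D(5, l) - 25*(-16) = -124/(-6) - 25*(-16) = -124*(-⅙) + 400 = 62/3 + 400 = 1262/3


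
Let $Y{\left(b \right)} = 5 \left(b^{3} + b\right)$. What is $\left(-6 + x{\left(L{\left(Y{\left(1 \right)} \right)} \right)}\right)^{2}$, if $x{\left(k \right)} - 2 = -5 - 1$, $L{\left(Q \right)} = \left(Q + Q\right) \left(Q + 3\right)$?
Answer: $100$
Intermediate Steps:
$Y{\left(b \right)} = 5 b + 5 b^{3}$ ($Y{\left(b \right)} = 5 \left(b + b^{3}\right) = 5 b + 5 b^{3}$)
$L{\left(Q \right)} = 2 Q \left(3 + Q\right)$
$x{\left(k \right)} = -4$ ($x{\left(k \right)} = 2 - 6 = -4$)
$\left(-6 + x{\left(L{\left(Y{\left(1 \right)} \right)} \right)}\right)^{2} = \left(-6 - 4\right)^{2} = \left(-10\right)^{2} = 100$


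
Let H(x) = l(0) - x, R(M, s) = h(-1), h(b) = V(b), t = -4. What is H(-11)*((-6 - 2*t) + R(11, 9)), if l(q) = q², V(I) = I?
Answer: 11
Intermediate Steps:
h(b) = b
R(M, s) = -1
H(x) = -x (H(x) = 0² - x = 0 - x = -x)
H(-11)*((-6 - 2*t) + R(11, 9)) = (-1*(-11))*((-6 - 2*(-4)) - 1) = 11*((-6 + 8) - 1) = 11*(2 - 1) = 11*1 = 11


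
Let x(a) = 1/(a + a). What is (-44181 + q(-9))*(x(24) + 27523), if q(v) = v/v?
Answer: -14591604725/12 ≈ -1.2160e+9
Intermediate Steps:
q(v) = 1
x(a) = 1/(2*a)
(-44181 + q(-9))*(x(24) + 27523) = (-44181 + 1)*((1/2)/24 + 27523) = -44180*((1/2)*(1/24) + 27523) = -44180*(1/48 + 27523) = -44180*1321105/48 = -14591604725/12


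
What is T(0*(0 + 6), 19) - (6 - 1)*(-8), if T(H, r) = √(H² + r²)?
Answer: 59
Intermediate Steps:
T(0*(0 + 6), 19) - (6 - 1)*(-8) = √((0*(0 + 6))² + 19²) - (6 - 1)*(-8) = √((0*6)² + 361) - 5*(-8) = √(0² + 361) - 1*(-40) = √(0 + 361) + 40 = √361 + 40 = 19 + 40 = 59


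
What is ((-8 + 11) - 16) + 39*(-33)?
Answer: -1300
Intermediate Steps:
((-8 + 11) - 16) + 39*(-33) = (3 - 16) - 1287 = -13 - 1287 = -1300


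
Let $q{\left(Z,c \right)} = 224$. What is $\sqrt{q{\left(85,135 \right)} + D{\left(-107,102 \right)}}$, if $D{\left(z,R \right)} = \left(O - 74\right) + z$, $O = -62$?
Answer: $i \sqrt{19} \approx 4.3589 i$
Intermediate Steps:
$D{\left(z,R \right)} = -136 + z$ ($D{\left(z,R \right)} = \left(-62 - 74\right) + z = -136 + z$)
$\sqrt{q{\left(85,135 \right)} + D{\left(-107,102 \right)}} = \sqrt{224 - 243} = \sqrt{-19} = i \sqrt{19}$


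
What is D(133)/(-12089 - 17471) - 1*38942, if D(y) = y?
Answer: -1151125653/29560 ≈ -38942.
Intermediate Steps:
D(133)/(-12089 - 17471) - 1*38942 = 133/(-12089 - 17471) - 1*38942 = 133/(-29560) - 38942 = 133*(-1/29560) - 38942 = -133/29560 - 38942 = -1151125653/29560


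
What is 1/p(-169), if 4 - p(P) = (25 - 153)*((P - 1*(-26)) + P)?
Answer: -1/39932 ≈ -2.5043e-5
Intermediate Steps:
p(P) = 3332 + 256*P (p(P) = 4 - (25 - 153)*((P - 1*(-26)) + P) = 4 - (-128)*((P + 26) + P) = 4 - (-128)*((26 + P) + P) = 4 - (-128)*(26 + 2*P) = 4 - (-3328 - 256*P) = 4 + (3328 + 256*P) = 3332 + 256*P)
1/p(-169) = 1/(3332 + 256*(-169)) = 1/(3332 - 43264) = 1/(-39932) = -1/39932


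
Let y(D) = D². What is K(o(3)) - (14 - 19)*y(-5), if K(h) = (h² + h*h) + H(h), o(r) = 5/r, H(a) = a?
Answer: 1190/9 ≈ 132.22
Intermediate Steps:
K(h) = h + 2*h² (K(h) = (h² + h*h) + h = (h² + h²) + h = 2*h² + h = h + 2*h²)
K(o(3)) - (14 - 19)*y(-5) = (5/3)*(1 + 2*(5/3)) - (14 - 19)*(-5)² = (5*(⅓))*(1 + 2*(5*(⅓))) - (-5)*25 = 5*(1 + 2*(5/3))/3 - 1*(-125) = 5*(1 + 10/3)/3 + 125 = (5/3)*(13/3) + 125 = 65/9 + 125 = 1190/9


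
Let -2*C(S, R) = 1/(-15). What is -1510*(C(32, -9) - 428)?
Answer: 1938689/3 ≈ 6.4623e+5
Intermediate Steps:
C(S, R) = 1/30 (C(S, R) = -1/2/(-15) = -1/2*(-1/15) = 1/30)
-1510*(C(32, -9) - 428) = -1510*(1/30 - 428) = -1510*(-12839/30) = 1938689/3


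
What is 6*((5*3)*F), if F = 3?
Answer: 270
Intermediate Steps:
6*((5*3)*F) = 6*((5*3)*3) = 6*(15*3) = 6*45 = 270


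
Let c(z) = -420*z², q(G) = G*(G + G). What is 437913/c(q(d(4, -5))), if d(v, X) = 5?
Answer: -20853/50000 ≈ -0.41706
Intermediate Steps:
q(G) = 2*G² (q(G) = G*(2*G) = 2*G²)
437913/c(q(d(4, -5))) = 437913/((-420*(2*5²)²)) = 437913/((-420*(2*25)²)) = 437913/((-420*50²)) = 437913/((-420*2500)) = 437913/(-1050000) = 437913*(-1/1050000) = -20853/50000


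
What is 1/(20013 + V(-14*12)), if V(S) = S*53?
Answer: 1/11109 ≈ 9.0017e-5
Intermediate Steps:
V(S) = 53*S
1/(20013 + V(-14*12)) = 1/(20013 + 53*(-14*12)) = 1/(20013 + 53*(-168)) = 1/(20013 - 8904) = 1/11109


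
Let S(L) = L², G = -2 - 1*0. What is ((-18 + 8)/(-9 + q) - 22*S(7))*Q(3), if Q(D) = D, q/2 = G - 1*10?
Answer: -35564/11 ≈ -3233.1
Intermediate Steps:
G = -2 (G = -2 + 0 = -2)
q = -24 (q = 2*(-2 - 1*10) = 2*(-2 - 10) = 2*(-12) = -24)
((-18 + 8)/(-9 + q) - 22*S(7))*Q(3) = ((-18 + 8)/(-9 - 24) - 22*7²)*3 = (-10/(-33) - 22*49)*3 = (-10*(-1/33) - 1078)*3 = (10/33 - 1078)*3 = -35564/33*3 = -35564/11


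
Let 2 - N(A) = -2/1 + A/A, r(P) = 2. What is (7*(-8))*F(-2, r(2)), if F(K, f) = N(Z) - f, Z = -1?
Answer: -56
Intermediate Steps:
N(A) = 3 (N(A) = 2 - (-2/1 + A/A) = 2 - (-2*1 + 1) = 2 - (-2 + 1) = 2 - 1*(-1) = 2 + 1 = 3)
F(K, f) = 3 - f
(7*(-8))*F(-2, r(2)) = (7*(-8))*(3 - 1*2) = -56*(3 - 2) = -56*1 = -56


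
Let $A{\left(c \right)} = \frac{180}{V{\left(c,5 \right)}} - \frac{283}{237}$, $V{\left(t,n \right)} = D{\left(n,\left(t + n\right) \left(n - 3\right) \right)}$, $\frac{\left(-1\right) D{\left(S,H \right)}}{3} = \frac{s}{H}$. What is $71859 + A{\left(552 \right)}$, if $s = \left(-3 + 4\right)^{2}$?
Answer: $\frac{1189220}{237} \approx 5017.8$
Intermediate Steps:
$s = 1$ ($s = 1^{2} = 1$)
$D{\left(S,H \right)} = - \frac{3}{H}$ ($D{\left(S,H \right)} = - 3 \cdot 1 \frac{1}{H} = - \frac{3}{H}$)
$V{\left(t,n \right)} = - \frac{3}{\left(-3 + n\right) \left(n + t\right)}$ ($V{\left(t,n \right)} = - \frac{3}{\left(t + n\right) \left(n - 3\right)} = - \frac{3}{\left(n + t\right) \left(-3 + n\right)} = - \frac{3}{\left(-3 + n\right) \left(n + t\right)}$)
$A{\left(c \right)} = - \frac{142483}{237} - 120 c$ ($A{\left(c \right)} = \frac{180}{\left(-3\right) \frac{1}{5^{2} - 15 - 3 c + 5 c}} - \frac{283}{237} = \frac{180}{\left(-3\right) \frac{1}{25 - 15 - 3 c + 5 c}} - \frac{283}{237} = \frac{180}{\left(-3\right) \frac{1}{10 + 2 c}} - \frac{283}{237} = 180 \left(- \frac{10}{3} - \frac{2 c}{3}\right) - \frac{283}{237} = \left(-600 - 120 c\right) - \frac{283}{237} = - \frac{142483}{237} - 120 c$)
$71859 + A{\left(552 \right)} = 71859 - \frac{15841363}{237} = \frac{1189220}{237}$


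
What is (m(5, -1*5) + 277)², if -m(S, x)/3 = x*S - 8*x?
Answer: 53824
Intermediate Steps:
m(S, x) = 24*x - 3*S*x (m(S, x) = -3*(x*S - 8*x) = -3*(S*x - 8*x) = -3*(-8*x + S*x) = 24*x - 3*S*x)
(m(5, -1*5) + 277)² = (3*(-1*5)*(8 - 1*5) + 277)² = (3*(-5)*(8 - 5) + 277)² = (3*(-5)*3 + 277)² = (-45 + 277)² = 232² = 53824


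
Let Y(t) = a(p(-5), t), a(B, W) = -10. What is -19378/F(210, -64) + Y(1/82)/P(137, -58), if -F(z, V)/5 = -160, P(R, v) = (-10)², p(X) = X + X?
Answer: -9729/400 ≈ -24.323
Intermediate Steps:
p(X) = 2*X
Y(t) = -10
P(R, v) = 100
F(z, V) = 800 (F(z, V) = -5*(-160) = 800)
-19378/F(210, -64) + Y(1/82)/P(137, -58) = -19378/800 - 10/100 = -19378*1/800 - 10*1/100 = -9689/400 - ⅒ = -9729/400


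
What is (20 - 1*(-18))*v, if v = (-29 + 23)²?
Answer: 1368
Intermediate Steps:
v = 36 (v = (-6)² = 36)
(20 - 1*(-18))*v = (20 - 1*(-18))*36 = (20 + 18)*36 = 38*36 = 1368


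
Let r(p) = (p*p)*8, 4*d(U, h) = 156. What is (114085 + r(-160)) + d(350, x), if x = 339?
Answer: 318924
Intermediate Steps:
d(U, h) = 39 (d(U, h) = (1/4)*156 = 39)
r(p) = 8*p**2 (r(p) = p**2*8 = 8*p**2)
(114085 + r(-160)) + d(350, x) = (114085 + 8*(-160)**2) + 39 = (114085 + 8*25600) + 39 = (114085 + 204800) + 39 = 318885 + 39 = 318924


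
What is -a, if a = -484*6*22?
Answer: 63888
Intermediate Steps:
a = -63888 (a = -44*66*22 = -2904*22 = -63888)
-a = -1*(-63888) = 63888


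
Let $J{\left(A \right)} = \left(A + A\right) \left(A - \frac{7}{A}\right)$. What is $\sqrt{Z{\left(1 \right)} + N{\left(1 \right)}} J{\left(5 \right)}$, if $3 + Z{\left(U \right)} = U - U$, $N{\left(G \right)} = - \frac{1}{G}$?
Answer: $72 i \approx 72.0 i$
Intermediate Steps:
$Z{\left(U \right)} = -3$ ($Z{\left(U \right)} = -3 + \left(U - U\right) = -3 + 0 = -3$)
$J{\left(A \right)} = 2 A \left(A - \frac{7}{A}\right)$
$\sqrt{Z{\left(1 \right)} + N{\left(1 \right)}} J{\left(5 \right)} = \sqrt{-3 - 1^{-1}} \left(-14 + 2 \cdot 5^{2}\right) = \sqrt{-3 - 1} \left(-14 + 2 \cdot 25\right) = \sqrt{-3 - 1} \left(-14 + 50\right) = \sqrt{-4} \cdot 36 = 2 i 36 = 72 i$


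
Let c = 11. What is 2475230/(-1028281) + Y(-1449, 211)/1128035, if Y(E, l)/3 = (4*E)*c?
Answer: -129948840146/50432041645 ≈ -2.5767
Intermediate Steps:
Y(E, l) = 132*E (Y(E, l) = 3*((4*E)*11) = 3*(44*E) = 132*E)
2475230/(-1028281) + Y(-1449, 211)/1128035 = 2475230/(-1028281) + (132*(-1449))/1128035 = 2475230*(-1/1028281) - 191268*1/1128035 = -2475230/1028281 - 8316/49045 = -129948840146/50432041645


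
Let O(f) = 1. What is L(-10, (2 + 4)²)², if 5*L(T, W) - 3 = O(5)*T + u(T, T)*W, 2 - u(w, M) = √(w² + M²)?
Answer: 10537 - 1872*√2 ≈ 7889.6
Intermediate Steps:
u(w, M) = 2 - √(M² + w²) (u(w, M) = 2 - √(w² + M²) = 2 - √(M² + w²))
L(T, W) = ⅗ + T/5 + W*(2 - √2*√(T²))/5 (L(T, W) = ⅗ + (1*T + (2 - √(T² + T²))*W)/5 = ⅗ + (T + (2 - √(2*T²))*W)/5 = ⅗ + (T + (2 - √2*√(T²))*W)/5 = ⅗ + (T + W*(2 - √2*√(T²)))/5 = ⅗ + (T/5 + W*(2 - √2*√(T²))/5) = ⅗ + T/5 + W*(2 - √2*√(T²))/5)
L(-10, (2 + 4)²)² = (⅗ + (⅕)*(-10) - (2 + 4)²*(-2 + √2*√((-10)²))/5)² = (⅗ - 2 - ⅕*6²*(-2 + √2*√100))² = (⅗ - 2 - ⅕*36*(-2 + √2*10))² = (⅗ - 2 - ⅕*36*(-2 + 10*√2))² = (⅗ - 2 + (72/5 - 72*√2))² = (13 - 72*√2)²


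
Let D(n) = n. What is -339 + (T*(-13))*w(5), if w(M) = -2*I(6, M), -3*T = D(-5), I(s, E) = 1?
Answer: -887/3 ≈ -295.67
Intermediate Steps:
T = 5/3 (T = -1/3*(-5) = 5/3 ≈ 1.6667)
w(M) = -2 (w(M) = -2*1 = -2)
-339 + (T*(-13))*w(5) = -339 + ((5/3)*(-13))*(-2) = -339 - 65/3*(-2) = -339 + 130/3 = -887/3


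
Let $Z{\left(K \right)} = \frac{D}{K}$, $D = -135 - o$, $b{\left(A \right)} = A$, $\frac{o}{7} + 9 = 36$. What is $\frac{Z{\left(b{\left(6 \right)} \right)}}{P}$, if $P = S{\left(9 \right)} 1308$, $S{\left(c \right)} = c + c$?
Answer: $- \frac{1}{436} \approx -0.0022936$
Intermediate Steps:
$o = 189$ ($o = -63 + 7 \cdot 36 = -63 + 252 = 189$)
$S{\left(c \right)} = 2 c$
$D = -324$ ($D = -135 - 189 = -324$)
$P = 23544$ ($P = 2 \cdot 9 \cdot 1308 = 18 \cdot 1308 = 23544$)
$Z{\left(K \right)} = - \frac{324}{K}$
$\frac{Z{\left(b{\left(6 \right)} \right)}}{P} = \frac{\left(-324\right) \frac{1}{6}}{23544} = \left(-324\right) \frac{1}{6} \cdot \frac{1}{23544} = \left(-54\right) \frac{1}{23544} = - \frac{1}{436}$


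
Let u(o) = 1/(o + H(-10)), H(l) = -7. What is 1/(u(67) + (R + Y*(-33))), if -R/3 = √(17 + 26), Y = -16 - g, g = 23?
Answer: 4633260/5961689641 + 10800*√43/5961689641 ≈ 0.00078905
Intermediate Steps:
u(o) = 1/(-7 + o) (u(o) = 1/(o - 7) = 1/(-7 + o))
Y = -39 (Y = -16 - 1*23 = -16 - 23 = -39)
R = -3*√43 (R = -3*√(17 + 26) = -3*√43 ≈ -19.672)
1/(u(67) + (R + Y*(-33))) = 1/(1/(-7 + 67) + (-3*√43 - 39*(-33))) = 1/(1/60 + (-3*√43 + 1287)) = 1/(1/60 + (1287 - 3*√43)) = 1/(77221/60 - 3*√43)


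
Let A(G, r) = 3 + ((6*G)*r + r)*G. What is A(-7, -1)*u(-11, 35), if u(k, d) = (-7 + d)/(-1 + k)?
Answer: 1988/3 ≈ 662.67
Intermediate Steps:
u(k, d) = (-7 + d)/(-1 + k)
A(G, r) = 3 + G*(r + 6*G*r) (A(G, r) = 3 + (6*G*r + r)*G = 3 + (r + 6*G*r)*G = 3 + G*(r + 6*G*r))
A(-7, -1)*u(-11, 35) = (3 - 7*(-1) + 6*(-1)*(-7)²)*((-7 + 35)/(-1 - 11)) = (3 + 7 + 6*(-1)*49)*(28/(-12)) = (3 + 7 - 294)*(-1/12*28) = -284*(-7/3) = 1988/3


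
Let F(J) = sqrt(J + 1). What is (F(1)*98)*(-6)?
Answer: -588*sqrt(2) ≈ -831.56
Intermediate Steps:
F(J) = sqrt(1 + J)
(F(1)*98)*(-6) = (sqrt(1 + 1)*98)*(-6) = (sqrt(2)*98)*(-6) = (98*sqrt(2))*(-6) = -588*sqrt(2)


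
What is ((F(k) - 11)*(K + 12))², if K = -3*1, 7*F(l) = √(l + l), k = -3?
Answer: 479763/49 - 1782*I*√6/7 ≈ 9791.1 - 623.57*I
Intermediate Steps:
F(l) = √2*√l/7 (F(l) = √(l + l)/7 = √(2*l)/7 = (√2*√l)/7 = √2*√l/7)
K = -3
((F(k) - 11)*(K + 12))² = ((√2*√(-3)/7 - 11)*(-3 + 12))² = ((√2*(I*√3)/7 - 11)*9)² = ((I*√6/7 - 11)*9)² = ((-11 + I*√6/7)*9)² = (-99 + 9*I*√6/7)²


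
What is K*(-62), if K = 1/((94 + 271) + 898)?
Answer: -62/1263 ≈ -0.049089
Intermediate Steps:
K = 1/1263 (K = 1/(365 + 898) = 1/1263 ≈ 0.00079177)
K*(-62) = (1/1263)*(-62) = -62/1263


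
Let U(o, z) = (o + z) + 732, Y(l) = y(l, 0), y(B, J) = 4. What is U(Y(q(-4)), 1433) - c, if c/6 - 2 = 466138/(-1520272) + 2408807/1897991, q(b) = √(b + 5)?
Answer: 1551819718627797/721365643388 ≈ 2151.2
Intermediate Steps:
q(b) = √(5 + b)
Y(l) = 4
U(o, z) = 732 + o + z
c = 12822361880775/721365643388 (c = 12 + 6*(466138/(-1520272) + 2408807/1897991) = 12 + 6*(466138*(-1/1520272) + 2408807*(1/1897991)) = 12 + 6*(-233069/760136 + 2408807/1897991) = 12 + 6*(1388658053373/1442731286776) = 12 + 4165974160119/721365643388 = 12822361880775/721365643388 ≈ 17.775)
U(Y(q(-4)), 1433) - c = (732 + 4 + 1433) - 1*12822361880775/721365643388 = 2169 - 12822361880775/721365643388 = 1551819718627797/721365643388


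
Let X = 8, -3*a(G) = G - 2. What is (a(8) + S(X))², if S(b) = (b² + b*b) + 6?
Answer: 17424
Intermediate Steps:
a(G) = ⅔ - G/3 (a(G) = -(G - 2)/3 = -(-2 + G)/3 = ⅔ - G/3)
S(b) = 6 + 2*b² (S(b) = (b² + b²) + 6 = 2*b² + 6 = 6 + 2*b²)
(a(8) + S(X))² = ((⅔ - ⅓*8) + (6 + 2*8²))² = ((⅔ - 8/3) + (6 + 2*64))² = (-2 + (6 + 128))² = (-2 + 134)² = 132² = 17424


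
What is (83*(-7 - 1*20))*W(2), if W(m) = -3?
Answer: 6723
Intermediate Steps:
(83*(-7 - 1*20))*W(2) = (83*(-7 - 1*20))*(-3) = (83*(-7 - 20))*(-3) = (83*(-27))*(-3) = -2241*(-3) = 6723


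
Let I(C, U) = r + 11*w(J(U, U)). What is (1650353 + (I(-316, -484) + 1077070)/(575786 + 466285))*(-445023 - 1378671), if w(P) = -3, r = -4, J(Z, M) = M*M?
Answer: -1045454517302402208/347357 ≈ -3.0097e+12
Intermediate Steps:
J(Z, M) = M²
I(C, U) = -37 (I(C, U) = -4 + 11*(-3) = -4 - 33 = -37)
(1650353 + (I(-316, -484) + 1077070)/(575786 + 466285))*(-445023 - 1378671) = (1650353 + (-37 + 1077070)/(575786 + 466285))*(-445023 - 1378671) = (1650353 + 1077033/1042071)*(-1823694) = (1650353 + 1077033*(1/1042071))*(-1823694) = (1650353 + 359011/347357)*(-1823694) = (573262026032/347357)*(-1823694) = -1045454517302402208/347357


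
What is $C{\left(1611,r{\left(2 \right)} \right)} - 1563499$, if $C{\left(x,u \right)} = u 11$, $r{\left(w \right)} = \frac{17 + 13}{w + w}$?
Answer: $- \frac{3126833}{2} \approx -1.5634 \cdot 10^{6}$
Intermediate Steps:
$r{\left(w \right)} = \frac{15}{w}$ ($r{\left(w \right)} = \frac{30}{2 w} = 30 \frac{1}{2 w} = \frac{15}{w}$)
$C{\left(x,u \right)} = 11 u$
$C{\left(1611,r{\left(2 \right)} \right)} - 1563499 = 11 \cdot \frac{15}{2} - 1563499 = \frac{165}{2} - 1563499 = - \frac{3126833}{2}$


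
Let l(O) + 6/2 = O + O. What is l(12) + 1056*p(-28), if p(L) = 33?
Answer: 34869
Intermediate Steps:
l(O) = -3 + 2*O (l(O) = -3 + (O + O) = -3 + 2*O)
l(12) + 1056*p(-28) = (-3 + 2*12) + 1056*33 = (-3 + 24) + 34848 = 21 + 34848 = 34869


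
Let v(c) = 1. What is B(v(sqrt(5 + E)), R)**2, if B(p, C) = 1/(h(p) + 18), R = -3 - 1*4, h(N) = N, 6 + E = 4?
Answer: 1/361 ≈ 0.0027701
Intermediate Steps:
E = -2 (E = -6 + 4 = -2)
R = -7 (R = -3 - 4 = -7)
B(p, C) = 1/(18 + p) (B(p, C) = 1/(p + 18) = 1/(18 + p))
B(v(sqrt(5 + E)), R)**2 = (1/(18 + 1))**2 = (1/19)**2 = 1/361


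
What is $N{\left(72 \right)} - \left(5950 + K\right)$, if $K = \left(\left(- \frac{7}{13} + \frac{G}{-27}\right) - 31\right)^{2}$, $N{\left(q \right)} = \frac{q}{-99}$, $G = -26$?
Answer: $- \frac{9331425122}{1355211} \approx -6885.6$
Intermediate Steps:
$N{\left(q \right)} = - \frac{q}{99}$ ($N{\left(q \right)} = q \left(- \frac{1}{99}\right) = - \frac{q}{99}$)
$K = \frac{115175824}{123201}$ ($K = \left(\left(- \frac{7}{13} - \frac{26}{-27}\right) - 31\right)^{2} = \left(\left(\left(-7\right) \frac{1}{13} - - \frac{26}{27}\right) - 31\right)^{2} = \left(\left(- \frac{7}{13} + \frac{26}{27}\right) - 31\right)^{2} = \left(\frac{149}{351} - 31\right)^{2} = \left(- \frac{10732}{351}\right)^{2} = \frac{115175824}{123201} \approx 934.86$)
$N{\left(72 \right)} - \left(5950 + K\right) = \left(- \frac{1}{99}\right) 72 - \frac{848221774}{123201} = - \frac{8}{11} - \frac{848221774}{123201} = - \frac{9331425122}{1355211}$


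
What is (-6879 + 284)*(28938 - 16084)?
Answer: -84772130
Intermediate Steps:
(-6879 + 284)*(28938 - 16084) = -6595*12854 = -84772130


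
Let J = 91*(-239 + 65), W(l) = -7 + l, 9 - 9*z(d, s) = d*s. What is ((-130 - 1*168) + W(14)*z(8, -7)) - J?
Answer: 140279/9 ≈ 15587.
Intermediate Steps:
z(d, s) = 1 - d*s/9
J = -15834 (J = 91*(-174) = -15834)
((-130 - 1*168) + W(14)*z(8, -7)) - J = ((-130 - 1*168) + (-7 + 14)*(1 - ⅑*8*(-7))) - 1*(-15834) = ((-130 - 168) + 7*(1 + 56/9)) + 15834 = (-298 + 7*(65/9)) + 15834 = (-298 + 455/9) + 15834 = -2227/9 + 15834 = 140279/9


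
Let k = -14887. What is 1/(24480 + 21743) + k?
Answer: -688121800/46223 ≈ -14887.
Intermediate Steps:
1/(24480 + 21743) + k = 1/(24480 + 21743) - 14887 = 1/46223 - 14887 = -688121800/46223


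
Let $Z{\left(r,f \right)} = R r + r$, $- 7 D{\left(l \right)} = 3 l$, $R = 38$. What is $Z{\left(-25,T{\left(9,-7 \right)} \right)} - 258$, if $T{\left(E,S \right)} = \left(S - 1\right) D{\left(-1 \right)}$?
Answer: $-1233$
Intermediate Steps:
$D{\left(l \right)} = - \frac{3 l}{7}$
$T{\left(E,S \right)} = - \frac{3}{7} + \frac{3 S}{7}$ ($T{\left(E,S \right)} = \left(S - 1\right) \left(\left(- \frac{3}{7}\right) \left(-1\right)\right) = \left(-1 + S\right) \frac{3}{7} = - \frac{3}{7} + \frac{3 S}{7}$)
$Z{\left(r,f \right)} = 39 r$ ($Z{\left(r,f \right)} = 38 r + r = 39 r$)
$Z{\left(-25,T{\left(9,-7 \right)} \right)} - 258 = 39 \left(-25\right) - 258 = -975 - 258 = -1233$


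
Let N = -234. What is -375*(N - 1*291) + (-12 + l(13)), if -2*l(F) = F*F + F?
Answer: 196772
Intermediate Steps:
l(F) = -F/2 - F²/2 (l(F) = -(F*F + F)/2 = -(F² + F)/2 = -(F + F²)/2 = -F/2 - F²/2)
-375*(N - 1*291) + (-12 + l(13)) = -375*(-234 - 1*291) + (-12 - ½*13*(1 + 13)) = -375*(-234 - 291) + (-12 - ½*13*14) = -375*(-525) + (-12 - 91) = 196875 - 103 = 196772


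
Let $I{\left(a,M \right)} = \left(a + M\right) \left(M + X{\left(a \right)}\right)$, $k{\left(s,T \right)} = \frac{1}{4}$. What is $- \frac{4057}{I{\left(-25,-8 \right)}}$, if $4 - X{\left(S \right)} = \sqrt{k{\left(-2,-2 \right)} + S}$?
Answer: $- \frac{64912}{5379} + \frac{8114 i \sqrt{11}}{1793} \approx -12.068 + 15.009 i$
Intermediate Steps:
$k{\left(s,T \right)} = \frac{1}{4}$
$X{\left(S \right)} = 4 - \sqrt{\frac{1}{4} + S}$
$I{\left(a,M \right)} = \left(M + a\right) \left(4 + M - \frac{\sqrt{1 + 4 a}}{2}\right)$ ($I{\left(a,M \right)} = \left(a + M\right) \left(M - \left(-4 + \frac{\sqrt{1 + 4 a}}{2}\right)\right) = \left(M + a\right) \left(4 + M - \frac{\sqrt{1 + 4 a}}{2}\right)$)
$- \frac{4057}{I{\left(-25,-8 \right)}} = - \frac{4057}{\left(-8\right)^{2} - -200 - - 4 \left(-8 + \sqrt{1 + 4 \left(-25\right)}\right) - - \frac{25 \left(-8 + \sqrt{1 + 4 \left(-25\right)}\right)}{2}} = - \frac{4057}{64 + 200 - - 4 \left(-8 + \sqrt{1 - 100}\right) - - \frac{25 \left(-8 + \sqrt{1 - 100}\right)}{2}} = - \frac{4057}{64 + 200 - - 4 \left(-8 + \sqrt{-99}\right) - - \frac{25 \left(-8 + \sqrt{-99}\right)}{2}} = - \frac{4057}{64 + 200 - - 4 \left(-8 + 3 i \sqrt{11}\right) - - \frac{25 \left(-8 + 3 i \sqrt{11}\right)}{2}} = - \frac{4057}{64 + 200 - \left(32 - 12 i \sqrt{11}\right) - \left(100 - \frac{75 i \sqrt{11}}{2}\right)} = - \frac{4057}{132 + \frac{99 i \sqrt{11}}{2}}$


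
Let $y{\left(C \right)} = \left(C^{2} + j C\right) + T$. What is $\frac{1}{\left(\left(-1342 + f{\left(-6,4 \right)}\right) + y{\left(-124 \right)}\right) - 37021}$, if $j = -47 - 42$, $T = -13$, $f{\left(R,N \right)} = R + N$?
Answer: $- \frac{1}{11966} \approx -8.357 \cdot 10^{-5}$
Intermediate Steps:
$f{\left(R,N \right)} = N + R$
$j = -89$ ($j = -47 - 42 = -89$)
$y{\left(C \right)} = -13 + C^{2} - 89 C$ ($y{\left(C \right)} = \left(C^{2} - 89 C\right) - 13 = -13 + C^{2} - 89 C$)
$\frac{1}{\left(\left(-1342 + f{\left(-6,4 \right)}\right) + y{\left(-124 \right)}\right) - 37021} = \frac{1}{\left(\left(-1342 + \left(4 - 6\right)\right) - \left(-11023 - 15376\right)\right) - 37021} = \frac{1}{\left(\left(-1342 - 2\right) + \left(-13 + 15376 + 11036\right)\right) - 37021} = \frac{1}{\left(-1344 + 26399\right) - 37021} = \frac{1}{25055 - 37021} = \frac{1}{-11966} = - \frac{1}{11966}$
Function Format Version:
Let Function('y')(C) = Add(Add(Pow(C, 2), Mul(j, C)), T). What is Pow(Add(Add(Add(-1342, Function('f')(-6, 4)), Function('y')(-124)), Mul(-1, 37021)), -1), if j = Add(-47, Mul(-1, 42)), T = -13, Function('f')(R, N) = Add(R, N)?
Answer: Rational(-1, 11966) ≈ -8.3570e-5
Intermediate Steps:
Function('f')(R, N) = Add(N, R)
j = -89 (j = Add(-47, -42) = -89)
Function('y')(C) = Add(-13, Pow(C, 2), Mul(-89, C)) (Function('y')(C) = Add(Add(Pow(C, 2), Mul(-89, C)), -13) = Add(-13, Pow(C, 2), Mul(-89, C)))
Pow(Add(Add(Add(-1342, Function('f')(-6, 4)), Function('y')(-124)), Mul(-1, 37021)), -1) = Pow(Add(Add(Add(-1342, Add(4, -6)), Add(-13, Pow(-124, 2), Mul(-89, -124))), Mul(-1, 37021)), -1) = Pow(Add(Add(Add(-1342, -2), Add(-13, 15376, 11036)), -37021), -1) = Pow(Add(Add(-1344, 26399), -37021), -1) = Pow(Add(25055, -37021), -1) = Pow(-11966, -1) = Rational(-1, 11966)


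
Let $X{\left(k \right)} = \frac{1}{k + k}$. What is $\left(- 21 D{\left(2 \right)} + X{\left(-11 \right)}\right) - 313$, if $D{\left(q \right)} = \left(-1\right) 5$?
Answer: $- \frac{4577}{22} \approx -208.05$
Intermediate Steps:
$D{\left(q \right)} = -5$
$X{\left(k \right)} = \frac{1}{2 k}$
$\left(- 21 D{\left(2 \right)} + X{\left(-11 \right)}\right) - 313 = \left(\left(-21\right) \left(-5\right) + \frac{1}{2 \left(-11\right)}\right) - 313 = \left(105 + \frac{1}{2} \left(- \frac{1}{11}\right)\right) - 313 = \left(105 - \frac{1}{22}\right) - 313 = \frac{2309}{22} - 313 = - \frac{4577}{22}$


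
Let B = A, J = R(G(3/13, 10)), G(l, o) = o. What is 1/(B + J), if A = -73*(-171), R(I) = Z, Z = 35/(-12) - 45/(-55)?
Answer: 132/1647479 ≈ 8.0122e-5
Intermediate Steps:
Z = -277/132 (Z = 35*(-1/12) - 45*(-1/55) = -35/12 + 9/11 = -277/132 ≈ -2.0985)
R(I) = -277/132
J = -277/132 ≈ -2.0985
A = 12483
B = 12483
1/(B + J) = 1/(12483 - 277/132) = 1/(1647479/132) = 132/1647479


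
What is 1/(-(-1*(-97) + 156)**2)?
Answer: -1/64009 ≈ -1.5623e-5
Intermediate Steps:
1/(-(-1*(-97) + 156)**2) = 1/(-(97 + 156)**2) = 1/(-1*253**2) = 1/(-1*64009) = 1/(-64009) = -1/64009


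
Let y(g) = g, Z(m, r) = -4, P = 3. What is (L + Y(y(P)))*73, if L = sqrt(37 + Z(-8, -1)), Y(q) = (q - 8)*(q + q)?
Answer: -2190 + 73*sqrt(33) ≈ -1770.6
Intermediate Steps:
Y(q) = 2*q*(-8 + q) (Y(q) = (-8 + q)*(2*q) = 2*q*(-8 + q))
L = sqrt(33) (L = sqrt(37 - 4) = sqrt(33) ≈ 5.7446)
(L + Y(y(P)))*73 = (sqrt(33) + 2*3*(-8 + 3))*73 = (sqrt(33) + 2*3*(-5))*73 = (sqrt(33) - 30)*73 = (-30 + sqrt(33))*73 = -2190 + 73*sqrt(33)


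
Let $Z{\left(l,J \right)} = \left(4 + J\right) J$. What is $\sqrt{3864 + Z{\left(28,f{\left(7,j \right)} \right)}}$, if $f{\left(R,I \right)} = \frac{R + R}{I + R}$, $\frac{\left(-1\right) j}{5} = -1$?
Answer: $\frac{\sqrt{139321}}{6} \approx 62.21$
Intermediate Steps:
$j = 5$ ($j = \left(-5\right) \left(-1\right) = 5$)
$f{\left(R,I \right)} = \frac{2 R}{I + R}$
$Z{\left(l,J \right)} = J \left(4 + J\right)$
$\sqrt{3864 + Z{\left(28,f{\left(7,j \right)} \right)}} = \sqrt{3864 + 2 \cdot 7 \frac{1}{5 + 7} \left(4 + 2 \cdot 7 \frac{1}{5 + 7}\right)} = \sqrt{3864 + 2 \cdot 7 \cdot \frac{1}{12} \left(4 + 2 \cdot 7 \cdot \frac{1}{12}\right)} = \sqrt{3864 + \frac{7 \left(4 + \frac{7}{6}\right)}{6}} = \sqrt{3864 + \frac{7}{6} \cdot \frac{31}{6}} = \sqrt{3864 + \frac{217}{36}} = \sqrt{\frac{139321}{36}} = \frac{\sqrt{139321}}{6}$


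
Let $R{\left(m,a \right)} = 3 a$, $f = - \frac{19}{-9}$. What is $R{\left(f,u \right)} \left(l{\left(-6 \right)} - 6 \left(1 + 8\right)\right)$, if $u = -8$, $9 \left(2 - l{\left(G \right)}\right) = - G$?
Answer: $1264$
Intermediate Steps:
$l{\left(G \right)} = 2 + \frac{G}{9}$ ($l{\left(G \right)} = 2 - \frac{\left(-1\right) G}{9} = 2 + \frac{G}{9}$)
$f = \frac{19}{9}$ ($f = \left(-19\right) \left(- \frac{1}{9}\right) = \frac{19}{9} \approx 2.1111$)
$R{\left(f,u \right)} \left(l{\left(-6 \right)} - 6 \left(1 + 8\right)\right) = 3 \left(-8\right) \left(\left(2 + \frac{1}{9} \left(-6\right)\right) - 6 \left(1 + 8\right)\right) = - 24 \left(\left(2 - \frac{2}{3}\right) - 54\right) = - 24 \left(\frac{4}{3} - 54\right) = \left(-24\right) \left(- \frac{158}{3}\right) = 1264$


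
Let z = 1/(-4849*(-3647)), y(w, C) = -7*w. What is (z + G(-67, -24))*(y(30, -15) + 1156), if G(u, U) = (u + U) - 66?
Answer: -2626508049220/17684303 ≈ -1.4852e+5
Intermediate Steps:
z = 1/17684303 (z = -1/4849*(-1/3647) = 1/17684303 ≈ 5.6547e-8)
G(u, U) = -66 + U + u (G(u, U) = (U + u) - 66 = -66 + U + u)
(z + G(-67, -24))*(y(30, -15) + 1156) = (1/17684303 + (-66 - 24 - 67))*(-7*30 + 1156) = (1/17684303 - 157)*(-210 + 1156) = -2776435570/17684303*946 = -2626508049220/17684303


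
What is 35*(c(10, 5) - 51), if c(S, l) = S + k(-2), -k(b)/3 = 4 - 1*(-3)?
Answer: -2170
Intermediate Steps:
k(b) = -21 (k(b) = -3*(4 - 1*(-3)) = -3*(4 + 3) = -3*7 = -21)
c(S, l) = -21 + S (c(S, l) = S - 21 = -21 + S)
35*(c(10, 5) - 51) = 35*((-21 + 10) - 51) = 35*(-11 - 51) = 35*(-62) = -2170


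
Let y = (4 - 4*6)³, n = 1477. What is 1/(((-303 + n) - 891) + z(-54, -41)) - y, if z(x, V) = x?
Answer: 1832001/229 ≈ 8000.0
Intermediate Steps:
y = -8000 (y = (4 - 24)³ = (-20)³ = -8000)
1/(((-303 + n) - 891) + z(-54, -41)) - y = 1/(((-303 + 1477) - 891) - 54) - 1*(-8000) = 1/((1174 - 891) - 54) + 8000 = 1/(283 - 54) + 8000 = 1/229 + 8000 = 1832001/229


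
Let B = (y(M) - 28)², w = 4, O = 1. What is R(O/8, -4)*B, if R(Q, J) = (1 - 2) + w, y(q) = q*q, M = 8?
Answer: 3888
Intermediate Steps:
y(q) = q²
R(Q, J) = 3 (R(Q, J) = (1 - 2) + 4 = -1 + 4 = 3)
B = 1296 (B = (8² - 28)² = (64 - 28)² = 36² = 1296)
R(O/8, -4)*B = 3*1296 = 3888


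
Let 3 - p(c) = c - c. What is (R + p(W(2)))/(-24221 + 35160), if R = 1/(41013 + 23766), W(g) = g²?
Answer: 194338/708617481 ≈ 0.00027425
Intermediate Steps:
R = 1/64779 ≈ 1.5437e-5
p(c) = 3 (p(c) = 3 - (c - c) = 3 - 1*0 = 3 + 0 = 3)
(R + p(W(2)))/(-24221 + 35160) = (1/64779 + 3)/(-24221 + 35160) = (194338/64779)/10939 = (194338/64779)*(1/10939) = 194338/708617481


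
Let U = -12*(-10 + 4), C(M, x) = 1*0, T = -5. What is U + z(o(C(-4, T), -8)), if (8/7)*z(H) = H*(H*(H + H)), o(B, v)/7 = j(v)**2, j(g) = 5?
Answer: 37515913/4 ≈ 9.3790e+6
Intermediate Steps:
C(M, x) = 0
U = 72 (U = -12*(-6) = 72)
o(B, v) = 175 (o(B, v) = 7*5**2 = 7*25 = 175)
z(H) = 7*H**3/4 (z(H) = 7*(H*(H*(H + H)))/8 = 7*(H*(H*(2*H)))/8 = 7*(H*(2*H**2))/8 = 7*(2*H**3)/8 = 7*H**3/4)
U + z(o(C(-4, T), -8)) = 72 + (7/4)*175**3 = 72 + (7/4)*5359375 = 72 + 37515625/4 = 37515913/4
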